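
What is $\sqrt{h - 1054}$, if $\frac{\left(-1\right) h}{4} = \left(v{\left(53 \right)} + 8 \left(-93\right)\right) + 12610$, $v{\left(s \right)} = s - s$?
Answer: $i \sqrt{48518} \approx 220.27 i$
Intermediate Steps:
$v{\left(s \right)} = 0$
$h = -47464$ ($h = - 4 \left(\left(0 + 8 \left(-93\right)\right) + 12610\right) = - 4 \left(\left(0 - 744\right) + 12610\right) = - 4 \left(-744 + 12610\right) = \left(-4\right) 11866 = -47464$)
$\sqrt{h - 1054} = \sqrt{-47464 - 1054} = \sqrt{-48518} = i \sqrt{48518}$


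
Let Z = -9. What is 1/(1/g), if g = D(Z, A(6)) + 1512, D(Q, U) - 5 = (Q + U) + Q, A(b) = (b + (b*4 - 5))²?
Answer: 2124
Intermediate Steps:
A(b) = (-5 + 5*b)² (A(b) = (b + (4*b - 5))² = (b + (-5 + 4*b))² = (-5 + 5*b)²)
D(Q, U) = 5 + U + 2*Q (D(Q, U) = 5 + ((Q + U) + Q) = 5 + (U + 2*Q) = 5 + U + 2*Q)
g = 2124 (g = (5 + 25*(-1 + 6)² + 2*(-9)) + 1512 = (5 + 25*5² - 18) + 1512 = (5 + 25*25 - 18) + 1512 = (5 + 625 - 18) + 1512 = 612 + 1512 = 2124)
1/(1/g) = 1/(1/2124) = 2124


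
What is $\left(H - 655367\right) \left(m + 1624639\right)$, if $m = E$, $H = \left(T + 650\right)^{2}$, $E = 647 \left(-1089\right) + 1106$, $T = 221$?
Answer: $95132084388$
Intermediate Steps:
$E = -703477$ ($E = -704583 + 1106 = -703477$)
$H = 758641$ ($H = \left(221 + 650\right)^{2} = 871^{2} = 758641$)
$m = -703477$
$\left(H - 655367\right) \left(m + 1624639\right) = \left(758641 - 655367\right) \left(-703477 + 1624639\right) = 103274 \cdot 921162 = 95132084388$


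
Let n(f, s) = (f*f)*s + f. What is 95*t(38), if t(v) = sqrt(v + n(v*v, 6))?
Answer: 95*sqrt(12512298) ≈ 3.3604e+5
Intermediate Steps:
n(f, s) = f + s*f**2 (n(f, s) = f**2*s + f = s*f**2 + f = f + s*f**2)
t(v) = sqrt(v + v**2*(1 + 6*v**2)) (t(v) = sqrt(v + (v*v)*(1 + (v*v)*6)) = sqrt(v + v**2*(1 + v**2*6)) = sqrt(v + v**2*(1 + 6*v**2)))
95*t(38) = 95*sqrt(38*(1 + 38 + 6*38**3)) = 95*sqrt(38*(1 + 38 + 6*54872)) = 95*sqrt(38*(1 + 38 + 329232)) = 95*sqrt(38*329271) = 95*sqrt(12512298)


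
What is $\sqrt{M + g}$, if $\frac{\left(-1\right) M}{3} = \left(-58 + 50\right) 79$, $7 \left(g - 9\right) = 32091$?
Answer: $\frac{\sqrt{317982}}{7} \approx 80.557$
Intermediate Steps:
$g = \frac{32154}{7}$ ($g = 9 + \frac{1}{7} \cdot 32091 = 9 + \frac{32091}{7} = \frac{32154}{7} \approx 4593.4$)
$M = 1896$ ($M = - 3 \left(-58 + 50\right) 79 = - 3 \left(\left(-8\right) 79\right) = \left(-3\right) \left(-632\right) = 1896$)
$\sqrt{M + g} = \sqrt{1896 + \frac{32154}{7}} = \sqrt{\frac{45426}{7}} = \frac{\sqrt{317982}}{7}$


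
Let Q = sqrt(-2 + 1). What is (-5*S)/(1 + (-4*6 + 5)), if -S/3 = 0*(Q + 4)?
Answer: 0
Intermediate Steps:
Q = I (Q = sqrt(-1) = I ≈ 1.0*I)
S = 0 (S = -0*(I + 4) = -0*(4 + I) = -3*0 = 0)
(-5*S)/(1 + (-4*6 + 5)) = (-5*0)/(1 + (-4*6 + 5)) = 0/(1 + (-24 + 5)) = 0/(1 - 19) = 0/(-18) = 0*(-1/18) = 0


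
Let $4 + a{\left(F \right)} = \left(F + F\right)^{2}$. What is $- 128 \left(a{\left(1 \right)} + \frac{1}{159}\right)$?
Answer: $- \frac{128}{159} \approx -0.80503$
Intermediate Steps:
$a{\left(F \right)} = -4 + 4 F^{2}$ ($a{\left(F \right)} = -4 + \left(F + F\right)^{2} = -4 + \left(2 F\right)^{2} = -4 + 4 F^{2}$)
$- 128 \left(a{\left(1 \right)} + \frac{1}{159}\right) = - 128 \left(\left(-4 + 4 \cdot 1^{2}\right) + \frac{1}{159}\right) = - 128 \left(\left(-4 + 4 \cdot 1\right) + \frac{1}{159}\right) = - 128 \left(\left(-4 + 4\right) + \frac{1}{159}\right) = - 128 \left(0 + \frac{1}{159}\right) = \left(-128\right) \frac{1}{159} = - \frac{128}{159}$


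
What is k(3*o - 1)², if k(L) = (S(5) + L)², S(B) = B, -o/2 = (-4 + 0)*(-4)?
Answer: 71639296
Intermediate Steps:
o = -32 (o = -2*(-4 + 0)*(-4) = -(-8)*(-4) = -2*16 = -32)
k(L) = (5 + L)²
k(3*o - 1)² = ((5 + (3*(-32) - 1))²)² = ((5 + (-96 - 1))²)² = ((5 - 97)²)² = ((-92)²)² = 8464² = 71639296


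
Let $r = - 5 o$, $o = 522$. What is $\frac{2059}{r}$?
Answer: $- \frac{71}{90} \approx -0.78889$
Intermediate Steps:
$r = -2610$ ($r = \left(-5\right) 522 = -2610$)
$\frac{2059}{r} = \frac{2059}{-2610} = 2059 \left(- \frac{1}{2610}\right) = - \frac{71}{90}$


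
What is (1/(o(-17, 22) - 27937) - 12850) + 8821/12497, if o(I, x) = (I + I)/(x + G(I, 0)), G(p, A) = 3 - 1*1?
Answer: -53835416626133/4189756717 ≈ -12849.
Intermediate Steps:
G(p, A) = 2 (G(p, A) = 3 - 1 = 2)
o(I, x) = 2*I/(2 + x) (o(I, x) = (I + I)/(x + 2) = (2*I)/(2 + x) = 2*I/(2 + x))
(1/(o(-17, 22) - 27937) - 12850) + 8821/12497 = (1/(2*(-17)/(2 + 22) - 27937) - 12850) + 8821/12497 = (1/(2*(-17)/24 - 27937) - 12850) + 8821*(1/12497) = (1/(2*(-17)*(1/24) - 27937) - 12850) + 8821/12497 = (1/(-17/12 - 27937) - 12850) + 8821/12497 = (1/(-335261/12) - 12850) + 8821/12497 = (-12/335261 - 12850) + 8821/12497 = -4308103862/335261 + 8821/12497 = -53835416626133/4189756717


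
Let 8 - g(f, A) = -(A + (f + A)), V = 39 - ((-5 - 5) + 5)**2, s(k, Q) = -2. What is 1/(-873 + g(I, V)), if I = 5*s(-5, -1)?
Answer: -1/847 ≈ -0.0011806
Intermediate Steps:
V = 14 (V = 39 - (-10 + 5)**2 = 39 - 1*(-5)**2 = 39 - 1*25 = 39 - 25 = 14)
I = -10 (I = 5*(-2) = -10)
g(f, A) = 8 + f + 2*A (g(f, A) = 8 - (-1)*(A + (f + A)) = 8 - (-1)*(A + (A + f)) = 8 - (-1)*(f + 2*A) = 8 - (-f - 2*A) = 8 + (f + 2*A) = 8 + f + 2*A)
1/(-873 + g(I, V)) = 1/(-873 + (8 - 10 + 2*14)) = 1/(-873 + (8 - 10 + 28)) = 1/(-873 + 26) = 1/(-847) = -1/847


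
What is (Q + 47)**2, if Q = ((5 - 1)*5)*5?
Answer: 21609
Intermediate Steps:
Q = 100 (Q = (4*5)*5 = 20*5 = 100)
(Q + 47)**2 = (100 + 47)**2 = 147**2 = 21609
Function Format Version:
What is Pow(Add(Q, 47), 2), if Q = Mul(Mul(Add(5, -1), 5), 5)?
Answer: 21609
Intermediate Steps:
Q = 100 (Q = Mul(Mul(4, 5), 5) = Mul(20, 5) = 100)
Pow(Add(Q, 47), 2) = Pow(Add(100, 47), 2) = Pow(147, 2) = 21609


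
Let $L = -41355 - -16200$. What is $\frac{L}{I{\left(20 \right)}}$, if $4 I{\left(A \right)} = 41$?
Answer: $- \frac{100620}{41} \approx -2454.1$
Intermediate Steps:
$I{\left(A \right)} = \frac{41}{4}$ ($I{\left(A \right)} = \frac{1}{4} \cdot 41 = \frac{41}{4}$)
$L = -25155$ ($L = -41355 + 16200 = -25155$)
$\frac{L}{I{\left(20 \right)}} = - \frac{25155}{\frac{41}{4}} = \left(-25155\right) \frac{4}{41} = - \frac{100620}{41}$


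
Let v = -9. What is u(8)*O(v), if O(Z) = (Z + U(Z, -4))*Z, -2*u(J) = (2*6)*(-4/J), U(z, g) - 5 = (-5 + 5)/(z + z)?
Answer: 108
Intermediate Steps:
U(z, g) = 5 (U(z, g) = 5 + (-5 + 5)/(z + z) = 5 + 0/((2*z)) = 5 + 0*(1/(2*z)) = 5 + 0 = 5)
u(J) = 24/J (u(J) = -2*6*(-4/J)/2 = -6*(-4/J) = -(-24)/J = 24/J)
O(Z) = Z*(5 + Z) (O(Z) = (Z + 5)*Z = (5 + Z)*Z = Z*(5 + Z))
u(8)*O(v) = (24/8)*(-9*(5 - 9)) = (24*(⅛))*(-9*(-4)) = 3*36 = 108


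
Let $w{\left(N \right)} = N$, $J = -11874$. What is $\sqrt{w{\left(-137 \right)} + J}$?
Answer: $i \sqrt{12011} \approx 109.59 i$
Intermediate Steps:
$\sqrt{w{\left(-137 \right)} + J} = \sqrt{-137 - 11874} = \sqrt{-12011} = i \sqrt{12011}$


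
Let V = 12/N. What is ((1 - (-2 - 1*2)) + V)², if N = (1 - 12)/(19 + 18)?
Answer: 151321/121 ≈ 1250.6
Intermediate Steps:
N = -11/37 ≈ -0.29730
V = -444/11 (V = 12/(-11/37) = 12*(-37/11) = -444/11 ≈ -40.364)
((1 - (-2 - 1*2)) + V)² = ((1 - (-2 - 1*2)) - 444/11)² = ((1 - (-2 - 2)) - 444/11)² = ((1 - 1*(-4)) - 444/11)² = ((1 + 4) - 444/11)² = (5 - 444/11)² = (-389/11)² = 151321/121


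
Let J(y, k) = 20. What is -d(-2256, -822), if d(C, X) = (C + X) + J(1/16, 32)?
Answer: 3058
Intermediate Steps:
d(C, X) = 20 + C + X (d(C, X) = (C + X) + 20 = 20 + C + X)
-d(-2256, -822) = -(20 - 2256 - 822) = -1*(-3058) = 3058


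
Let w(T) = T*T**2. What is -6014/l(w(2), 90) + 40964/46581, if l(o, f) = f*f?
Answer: 8611711/62884350 ≈ 0.13695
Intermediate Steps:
w(T) = T**3
l(o, f) = f**2
-6014/l(w(2), 90) + 40964/46581 = -6014/(90**2) + 40964/46581 = -6014/8100 + 40964*(1/46581) = -6014*1/8100 + 40964/46581 = -3007/4050 + 40964/46581 = 8611711/62884350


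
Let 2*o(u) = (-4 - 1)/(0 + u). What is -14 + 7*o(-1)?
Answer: 7/2 ≈ 3.5000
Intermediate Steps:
o(u) = -5/(2*u) (o(u) = ((-4 - 1)/(0 + u))/2 = (-5/u)/2 = -5/(2*u))
-14 + 7*o(-1) = -14 + 7*(-5/2/(-1)) = -14 + 7*(-5/2*(-1)) = -14 + 7*(5/2) = -14 + 35/2 = 7/2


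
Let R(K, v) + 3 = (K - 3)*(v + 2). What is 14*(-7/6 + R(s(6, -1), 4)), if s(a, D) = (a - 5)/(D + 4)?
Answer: -847/3 ≈ -282.33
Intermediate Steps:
s(a, D) = (-5 + a)/(4 + D)
R(K, v) = -3 + (-3 + K)*(2 + v) (R(K, v) = -3 + (K - 3)*(v + 2) = -3 + (-3 + K)*(2 + v))
14*(-7/6 + R(s(6, -1), 4)) = 14*(-7/6 + (-9 - 3*4 + 2*((-5 + 6)/(4 - 1)) + ((-5 + 6)/(4 - 1))*4)) = 14*(-7*1/6 + (-9 - 12 + 2*(1/3) + (1/3)*4)) = 14*(-7/6 + (-9 - 12 + 2*((1/3)*1) + ((1/3)*1)*4)) = 14*(-7/6 + (-9 - 12 + 2*(1/3) + (1/3)*4)) = 14*(-7/6 + (-9 - 12 + 2/3 + 4/3)) = 14*(-7/6 - 19) = 14*(-121/6) = -847/3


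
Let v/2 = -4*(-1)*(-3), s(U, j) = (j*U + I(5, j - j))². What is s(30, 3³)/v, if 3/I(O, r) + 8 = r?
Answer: -13983843/512 ≈ -27312.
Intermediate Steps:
I(O, r) = 3/(-8 + r)
s(U, j) = (-3/8 + U*j)² (s(U, j) = (j*U + 3/(-8 + (j - j)))² = (U*j + 3/(-8 + 0))² = (U*j + 3/(-8))² = (U*j + 3*(-⅛))² = (U*j - 3/8)² = (-3/8 + U*j)²)
v = -24 (v = 2*(-4*(-1)*(-3)) = 2*(4*(-3)) = 2*(-12) = -24)
s(30, 3³)/v = ((-3 + 8*30*3³)²/64)/(-24) = ((-3 + 8*30*27)²/64)*(-1/24) = ((-3 + 6480)²/64)*(-1/24) = ((1/64)*6477²)*(-1/24) = ((1/64)*41951529)*(-1/24) = (41951529/64)*(-1/24) = -13983843/512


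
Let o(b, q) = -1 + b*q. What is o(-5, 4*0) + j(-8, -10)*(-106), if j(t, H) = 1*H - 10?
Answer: 2119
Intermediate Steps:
j(t, H) = -10 + H (j(t, H) = H - 10 = -10 + H)
o(-5, 4*0) + j(-8, -10)*(-106) = (-1 - 20*0) + (-10 - 10)*(-106) = (-1 - 5*0) - 20*(-106) = (-1 + 0) + 2120 = -1 + 2120 = 2119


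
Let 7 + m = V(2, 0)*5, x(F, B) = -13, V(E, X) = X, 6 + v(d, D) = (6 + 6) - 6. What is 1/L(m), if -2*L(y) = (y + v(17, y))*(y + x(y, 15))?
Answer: -1/70 ≈ -0.014286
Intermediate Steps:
v(d, D) = 0 (v(d, D) = -6 + ((6 + 6) - 6) = -6 + (12 - 6) = -6 + 6 = 0)
m = -7 (m = -7 + 0*5 = -7 + 0 = -7)
L(y) = -y*(-13 + y)/2 (L(y) = -(y + 0)*(y - 13)/2 = -y*(-13 + y)/2)
1/L(m) = 1/((½)*(-7)*(13 - 1*(-7))) = 1/((½)*(-7)*(13 + 7)) = 1/((½)*(-7)*20) = 1/(-70) = -1/70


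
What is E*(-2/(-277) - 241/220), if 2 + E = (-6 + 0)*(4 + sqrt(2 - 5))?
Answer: 862121/30470 + 198951*I*sqrt(3)/30470 ≈ 28.294 + 11.309*I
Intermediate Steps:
E = -26 - 6*I*sqrt(3) (E = -2 + (-6 + 0)*(4 + sqrt(2 - 5)) = -2 - 6*(4 + sqrt(-3)) = -2 - 6*(4 + I*sqrt(3)) = -2 + (-24 - 6*I*sqrt(3)) = -26 - 6*I*sqrt(3) ≈ -26.0 - 10.392*I)
E*(-2/(-277) - 241/220) = (-26 - 6*I*sqrt(3))*(-2/(-277) - 241/220) = (-26 - 6*I*sqrt(3))*(-2*(-1/277) - 241*1/220) = (-26 - 6*I*sqrt(3))*(2/277 - 241/220) = (-26 - 6*I*sqrt(3))*(-66317/60940) = 862121/30470 + 198951*I*sqrt(3)/30470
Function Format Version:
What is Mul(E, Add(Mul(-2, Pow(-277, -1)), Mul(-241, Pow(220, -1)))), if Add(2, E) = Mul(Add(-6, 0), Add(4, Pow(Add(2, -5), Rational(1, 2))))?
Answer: Add(Rational(862121, 30470), Mul(Rational(198951, 30470), I, Pow(3, Rational(1, 2)))) ≈ Add(28.294, Mul(11.309, I))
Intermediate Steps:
E = Add(-26, Mul(-6, I, Pow(3, Rational(1, 2)))) (E = Add(-2, Mul(Add(-6, 0), Add(4, Pow(Add(2, -5), Rational(1, 2))))) = Add(-2, Mul(-6, Add(4, Pow(-3, Rational(1, 2))))) = Add(-2, Mul(-6, Add(4, Mul(I, Pow(3, Rational(1, 2)))))) = Add(-2, Add(-24, Mul(-6, I, Pow(3, Rational(1, 2))))) = Add(-26, Mul(-6, I, Pow(3, Rational(1, 2)))) ≈ Add(-26.000, Mul(-10.392, I)))
Mul(E, Add(Mul(-2, Pow(-277, -1)), Mul(-241, Pow(220, -1)))) = Mul(Add(-26, Mul(-6, I, Pow(3, Rational(1, 2)))), Add(Mul(-2, Pow(-277, -1)), Mul(-241, Pow(220, -1)))) = Mul(Add(-26, Mul(-6, I, Pow(3, Rational(1, 2)))), Add(Mul(-2, Rational(-1, 277)), Mul(-241, Rational(1, 220)))) = Mul(Add(-26, Mul(-6, I, Pow(3, Rational(1, 2)))), Add(Rational(2, 277), Rational(-241, 220))) = Mul(Add(-26, Mul(-6, I, Pow(3, Rational(1, 2)))), Rational(-66317, 60940)) = Add(Rational(862121, 30470), Mul(Rational(198951, 30470), I, Pow(3, Rational(1, 2))))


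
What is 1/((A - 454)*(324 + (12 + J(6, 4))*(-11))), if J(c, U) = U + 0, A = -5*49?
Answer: -1/103452 ≈ -9.6663e-6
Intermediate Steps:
A = -245
J(c, U) = U
1/((A - 454)*(324 + (12 + J(6, 4))*(-11))) = 1/((-245 - 454)*(324 + (12 + 4)*(-11))) = 1/(-699*(324 + 16*(-11))) = 1/(-699*(324 - 176)) = 1/(-699*148) = 1/(-103452) = -1/103452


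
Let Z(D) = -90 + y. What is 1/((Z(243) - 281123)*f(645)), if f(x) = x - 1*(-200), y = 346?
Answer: -1/237332615 ≈ -4.2135e-9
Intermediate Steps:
f(x) = 200 + x (f(x) = x + 200 = 200 + x)
Z(D) = 256 (Z(D) = -90 + 346 = 256)
1/((Z(243) - 281123)*f(645)) = 1/((256 - 281123)*(200 + 645)) = 1/(-280867*845) = -1/280867*1/845 = -1/237332615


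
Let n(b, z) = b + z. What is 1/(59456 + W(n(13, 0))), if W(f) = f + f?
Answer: 1/59482 ≈ 1.6812e-5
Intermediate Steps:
W(f) = 2*f
1/(59456 + W(n(13, 0))) = 1/(59456 + 2*(13 + 0)) = 1/(59456 + 2*13) = 1/(59456 + 26) = 1/59482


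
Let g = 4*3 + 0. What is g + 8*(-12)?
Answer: -84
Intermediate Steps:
g = 12 (g = 12 + 0 = 12)
g + 8*(-12) = 12 + 8*(-12) = 12 - 96 = -84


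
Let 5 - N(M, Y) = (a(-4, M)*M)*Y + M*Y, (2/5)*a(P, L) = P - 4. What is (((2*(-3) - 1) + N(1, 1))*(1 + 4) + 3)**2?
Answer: 7744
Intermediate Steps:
a(P, L) = -10 + 5*P/2 (a(P, L) = 5*(P - 4)/2 = 5*(-4 + P)/2 = -10 + 5*P/2)
N(M, Y) = 5 + 19*M*Y (N(M, Y) = 5 - (((-10 + (5/2)*(-4))*M)*Y + M*Y) = 5 - (((-10 - 10)*M)*Y + M*Y) = 5 - ((-20*M)*Y + M*Y) = 5 - (-20*M*Y + M*Y) = 5 - (-19)*M*Y = 5 + 19*M*Y)
(((2*(-3) - 1) + N(1, 1))*(1 + 4) + 3)**2 = (((2*(-3) - 1) + (5 + 19*1*1))*(1 + 4) + 3)**2 = (((-6 - 1) + (5 + 19))*5 + 3)**2 = ((-7 + 24)*5 + 3)**2 = (17*5 + 3)**2 = (85 + 3)**2 = 88**2 = 7744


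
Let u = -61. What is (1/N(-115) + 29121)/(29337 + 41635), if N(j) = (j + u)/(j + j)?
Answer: 2562763/6245536 ≈ 0.41034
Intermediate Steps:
N(j) = (-61 + j)/(2*j) (N(j) = (j - 61)/(j + j) = (-61 + j)/((2*j)) = (-61 + j)*(1/(2*j)) = (-61 + j)/(2*j))
(1/N(-115) + 29121)/(29337 + 41635) = (1/((½)*(-61 - 115)/(-115)) + 29121)/(29337 + 41635) = (1/((½)*(-1/115)*(-176)) + 29121)/70972 = (1/(88/115) + 29121)*(1/70972) = (115/88 + 29121)*(1/70972) = (2562763/88)*(1/70972) = 2562763/6245536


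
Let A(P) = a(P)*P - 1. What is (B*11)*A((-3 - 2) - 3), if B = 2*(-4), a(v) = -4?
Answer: -2728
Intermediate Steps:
B = -8
A(P) = -1 - 4*P (A(P) = -4*P - 1 = -1 - 4*P)
(B*11)*A((-3 - 2) - 3) = (-8*11)*(-1 - 4*((-3 - 2) - 3)) = -88*(-1 - 4*(-5 - 3)) = -88*(-1 - 4*(-8)) = -88*(-1 + 32) = -88*31 = -2728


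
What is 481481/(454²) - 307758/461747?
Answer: 14444414489/8652131332 ≈ 1.6695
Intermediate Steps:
481481/(454²) - 307758/461747 = 481481/206116 - 307758*1/461747 = 481481*(1/206116) - 27978/41977 = 481481/206116 - 27978/41977 = 14444414489/8652131332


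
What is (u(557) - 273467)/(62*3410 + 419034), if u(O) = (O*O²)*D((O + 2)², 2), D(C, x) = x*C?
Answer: 107998866121199/630454 ≈ 1.7130e+8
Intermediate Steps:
D(C, x) = C*x
u(O) = 2*O³*(2 + O)² (u(O) = (O*O²)*((O + 2)²*2) = O³*((2 + O)²*2) = O³*(2*(2 + O)²) = 2*O³*(2 + O)²)
(u(557) - 273467)/(62*3410 + 419034) = (2*557³*(2 + 557)² - 273467)/(62*3410 + 419034) = (2*172808693*559² - 273467)/(211420 + 419034) = (2*172808693*312481 - 273467)/630454 = (107998866394666 - 273467)*(1/630454) = 107998866121199*(1/630454) = 107998866121199/630454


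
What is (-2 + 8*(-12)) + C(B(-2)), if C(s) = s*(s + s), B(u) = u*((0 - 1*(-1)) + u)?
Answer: -90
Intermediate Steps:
B(u) = u*(1 + u) (B(u) = u*((0 + 1) + u) = u*(1 + u))
C(s) = 2*s**2 (C(s) = s*(2*s) = 2*s**2)
(-2 + 8*(-12)) + C(B(-2)) = (-2 + 8*(-12)) + 2*(-2*(1 - 2))**2 = (-2 - 96) + 2*(-2*(-1))**2 = -98 + 2*2**2 = -98 + 2*4 = -98 + 8 = -90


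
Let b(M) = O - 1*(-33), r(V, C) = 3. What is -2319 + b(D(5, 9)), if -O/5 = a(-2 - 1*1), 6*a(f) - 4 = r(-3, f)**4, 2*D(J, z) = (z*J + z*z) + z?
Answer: -14141/6 ≈ -2356.8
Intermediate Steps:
D(J, z) = z/2 + z**2/2 + J*z/2 (D(J, z) = ((z*J + z*z) + z)/2 = ((J*z + z**2) + z)/2 = ((z**2 + J*z) + z)/2 = (z + z**2 + J*z)/2 = z/2 + z**2/2 + J*z/2)
a(f) = 85/6 (a(f) = 2/3 + (1/6)*3**4 = 2/3 + (1/6)*81 = 2/3 + 27/2 = 85/6)
O = -425/6 (O = -5*85/6 = -425/6 ≈ -70.833)
b(M) = -227/6 (b(M) = -425/6 - 1*(-33) = -425/6 + 33 = -227/6)
-2319 + b(D(5, 9)) = -2319 - 227/6 = -14141/6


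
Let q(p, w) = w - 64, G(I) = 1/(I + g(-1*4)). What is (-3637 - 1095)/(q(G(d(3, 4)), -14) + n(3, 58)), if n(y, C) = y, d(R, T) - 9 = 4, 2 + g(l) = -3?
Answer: 4732/75 ≈ 63.093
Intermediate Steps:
g(l) = -5 (g(l) = -2 - 3 = -5)
d(R, T) = 13 (d(R, T) = 9 + 4 = 13)
G(I) = 1/(-5 + I) (G(I) = 1/(I - 5) = 1/(-5 + I))
q(p, w) = -64 + w
(-3637 - 1095)/(q(G(d(3, 4)), -14) + n(3, 58)) = (-3637 - 1095)/((-64 - 14) + 3) = -4732/(-78 + 3) = -4732/(-75) = -4732*(-1/75) = 4732/75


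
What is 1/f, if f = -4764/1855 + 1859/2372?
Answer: -4400060/7851763 ≈ -0.56039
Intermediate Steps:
f = -7851763/4400060 (f = -4764*1/1855 + 1859*(1/2372) = -4764/1855 + 1859/2372 = -7851763/4400060 ≈ -1.7845)
1/f = 1/(-7851763/4400060) = -4400060/7851763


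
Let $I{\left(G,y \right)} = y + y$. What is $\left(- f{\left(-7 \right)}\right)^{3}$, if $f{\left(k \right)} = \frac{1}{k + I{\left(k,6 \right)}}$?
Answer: $- \frac{1}{125} \approx -0.008$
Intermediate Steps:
$I{\left(G,y \right)} = 2 y$
$f{\left(k \right)} = \frac{1}{12 + k}$ ($f{\left(k \right)} = \frac{1}{k + 2 \cdot 6} = \frac{1}{k + 12} = \frac{1}{12 + k}$)
$\left(- f{\left(-7 \right)}\right)^{3} = \left(- \frac{1}{12 - 7}\right)^{3} = \left(- \frac{1}{5}\right)^{3} = - \frac{1}{125}$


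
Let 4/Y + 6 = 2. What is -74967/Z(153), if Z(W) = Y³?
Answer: 74967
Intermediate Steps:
Y = -1 (Y = 4/(-6 + 2) = 4/(-4) = 4*(-¼) = -1)
Z(W) = -1 (Z(W) = (-1)³ = -1)
-74967/Z(153) = -74967/(-1) = -74967*(-1) = 74967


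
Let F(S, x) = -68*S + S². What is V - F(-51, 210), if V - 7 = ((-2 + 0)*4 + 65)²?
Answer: -2813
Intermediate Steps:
F(S, x) = S² - 68*S
V = 3256 (V = 7 + ((-2 + 0)*4 + 65)² = 7 + (-2*4 + 65)² = 7 + (-8 + 65)² = 7 + 57² = 7 + 3249 = 3256)
V - F(-51, 210) = 3256 - (-51)*(-68 - 51) = 3256 - (-51)*(-119) = 3256 - 1*6069 = 3256 - 6069 = -2813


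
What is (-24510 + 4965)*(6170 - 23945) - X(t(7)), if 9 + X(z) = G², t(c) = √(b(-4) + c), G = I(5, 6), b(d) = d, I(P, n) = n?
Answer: 347412348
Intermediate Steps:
G = 6
t(c) = √(-4 + c)
X(z) = 27 (X(z) = -9 + 6² = -9 + 36 = 27)
(-24510 + 4965)*(6170 - 23945) - X(t(7)) = (-24510 + 4965)*(6170 - 23945) - 1*27 = -19545*(-17775) - 27 = 347412375 - 27 = 347412348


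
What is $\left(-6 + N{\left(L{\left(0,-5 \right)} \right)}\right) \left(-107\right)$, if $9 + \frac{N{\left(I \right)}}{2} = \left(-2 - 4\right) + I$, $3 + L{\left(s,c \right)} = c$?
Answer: $5564$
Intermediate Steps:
$L{\left(s,c \right)} = -3 + c$
$N{\left(I \right)} = -30 + 2 I$ ($N{\left(I \right)} = -18 + 2 \left(\left(-2 - 4\right) + I\right) = -18 + 2 \left(-6 + I\right) = -18 + \left(-12 + 2 I\right) = -30 + 2 I$)
$\left(-6 + N{\left(L{\left(0,-5 \right)} \right)}\right) \left(-107\right) = \left(-6 - \left(30 - 2 \left(-3 - 5\right)\right)\right) \left(-107\right) = \left(-6 + \left(-30 + 2 \left(-8\right)\right)\right) \left(-107\right) = \left(-6 - 46\right) \left(-107\right) = \left(-52\right) \left(-107\right) = 5564$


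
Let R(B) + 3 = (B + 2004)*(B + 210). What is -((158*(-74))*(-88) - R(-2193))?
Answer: -654112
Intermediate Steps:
R(B) = -3 + (210 + B)*(2004 + B) (R(B) = -3 + (B + 2004)*(B + 210) = -3 + (2004 + B)*(210 + B) = -3 + (210 + B)*(2004 + B))
-((158*(-74))*(-88) - R(-2193)) = -((158*(-74))*(-88) - (420837 + (-2193)² + 2214*(-2193))) = -(-11692*(-88) - (420837 + 4809249 - 4855302)) = -(1028896 - 1*374784) = -(1028896 - 374784) = -1*654112 = -654112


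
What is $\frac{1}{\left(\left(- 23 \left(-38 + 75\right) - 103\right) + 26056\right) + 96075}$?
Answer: $\frac{1}{121177} \approx 8.2524 \cdot 10^{-6}$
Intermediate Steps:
$\frac{1}{\left(\left(- 23 \left(-38 + 75\right) - 103\right) + 26056\right) + 96075} = \frac{1}{\left(\left(\left(-23\right) 37 - 103\right) + 26056\right) + 96075} = \frac{1}{\left(\left(-851 - 103\right) + 26056\right) + 96075} = \frac{1}{\left(-954 + 26056\right) + 96075} = \frac{1}{25102 + 96075} = \frac{1}{121177}$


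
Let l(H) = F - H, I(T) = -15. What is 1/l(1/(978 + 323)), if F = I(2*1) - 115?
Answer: -1301/169131 ≈ -0.0076923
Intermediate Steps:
F = -130 (F = -15 - 115 = -130)
l(H) = -130 - H
1/l(1/(978 + 323)) = 1/(-130 - 1/(978 + 323)) = 1/(-130 - 1/1301) = 1/(-169131/1301) = -1301/169131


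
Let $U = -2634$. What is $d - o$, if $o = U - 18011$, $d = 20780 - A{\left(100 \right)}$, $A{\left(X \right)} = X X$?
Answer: $31425$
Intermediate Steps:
$A{\left(X \right)} = X^{2}$
$d = 10780$ ($d = 20780 - 100^{2} = 20780 - 10000 = 10780$)
$o = -20645$ ($o = -2634 - 18011 = -20645$)
$d - o = 10780 - -20645 = 10780 + 20645 = 31425$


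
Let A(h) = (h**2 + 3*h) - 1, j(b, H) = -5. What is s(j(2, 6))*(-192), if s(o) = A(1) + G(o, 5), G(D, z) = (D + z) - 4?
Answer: 192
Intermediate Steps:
A(h) = -1 + h**2 + 3*h
G(D, z) = -4 + D + z
s(o) = 4 + o (s(o) = (-1 + 1**2 + 3*1) + (-4 + o + 5) = (-1 + 1 + 3) + (1 + o) = 3 + (1 + o) = 4 + o)
s(j(2, 6))*(-192) = (4 - 5)*(-192) = -1*(-192) = 192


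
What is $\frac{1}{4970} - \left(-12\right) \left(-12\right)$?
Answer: $- \frac{715679}{4970} \approx -144.0$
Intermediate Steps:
$\frac{1}{4970} - \left(-12\right) \left(-12\right) = \frac{1}{4970} - 144 = - \frac{715679}{4970}$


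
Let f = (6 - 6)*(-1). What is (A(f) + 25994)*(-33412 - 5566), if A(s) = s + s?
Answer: -1013194132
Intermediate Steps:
f = 0 (f = 0*(-1) = 0)
A(s) = 2*s
(A(f) + 25994)*(-33412 - 5566) = (2*0 + 25994)*(-33412 - 5566) = (0 + 25994)*(-38978) = 25994*(-38978) = -1013194132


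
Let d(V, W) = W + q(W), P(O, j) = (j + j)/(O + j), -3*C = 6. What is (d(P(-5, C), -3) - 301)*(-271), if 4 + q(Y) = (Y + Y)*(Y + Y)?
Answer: 73712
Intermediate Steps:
C = -2 (C = -⅓*6 = -2)
P(O, j) = 2*j/(O + j) (P(O, j) = (2*j)/(O + j) = 2*j/(O + j))
q(Y) = -4 + 4*Y² (q(Y) = -4 + (Y + Y)*(Y + Y) = -4 + (2*Y)*(2*Y) = -4 + 4*Y²)
d(V, W) = -4 + W + 4*W² (d(V, W) = W + (-4 + 4*W²) = -4 + W + 4*W²)
(d(P(-5, C), -3) - 301)*(-271) = ((-4 - 3 + 4*(-3)²) - 301)*(-271) = ((-4 - 3 + 4*9) - 301)*(-271) = ((-4 - 3 + 36) - 301)*(-271) = (29 - 301)*(-271) = -272*(-271) = 73712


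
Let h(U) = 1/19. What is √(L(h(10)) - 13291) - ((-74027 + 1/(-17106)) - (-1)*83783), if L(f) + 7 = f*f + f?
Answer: -166886135/17106 + I*√4800558/19 ≈ -9756.0 + 115.32*I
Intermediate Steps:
h(U) = 1/19
L(f) = -7 + f + f² (L(f) = -7 + (f*f + f) = -7 + (f² + f) = -7 + (f + f²) = -7 + f + f²)
√(L(h(10)) - 13291) - ((-74027 + 1/(-17106)) - (-1)*83783) = √((-7 + 1/19 + (1/19)²) - 13291) - ((-74027 + 1/(-17106)) - (-1)*83783) = √((-7 + 1/19 + 1/361) - 13291) - ((-74027 - 1/17106) - 1*(-83783)) = √(-2507/361 - 13291) - (-1266305863/17106 + 83783) = √(-4800558/361) - 1*166886135/17106 = I*√4800558/19 - 166886135/17106 = -166886135/17106 + I*√4800558/19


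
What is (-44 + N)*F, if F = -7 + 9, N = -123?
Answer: -334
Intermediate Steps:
F = 2
(-44 + N)*F = (-44 - 123)*2 = -167*2 = -334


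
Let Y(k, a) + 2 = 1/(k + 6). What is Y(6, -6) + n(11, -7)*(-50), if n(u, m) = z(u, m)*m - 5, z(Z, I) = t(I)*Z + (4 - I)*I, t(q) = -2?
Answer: -412823/12 ≈ -34402.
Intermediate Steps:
Y(k, a) = -2 + 1/(6 + k) (Y(k, a) = -2 + 1/(k + 6) = -2 + 1/(6 + k))
z(Z, I) = -2*Z + I*(4 - I) (z(Z, I) = -2*Z + (4 - I)*I = -2*Z + I*(4 - I))
n(u, m) = -5 + m*(-m² - 2*u + 4*m) (n(u, m) = (-m² - 2*u + 4*m)*m - 5 = m*(-m² - 2*u + 4*m) - 5 = -5 + m*(-m² - 2*u + 4*m))
Y(6, -6) + n(11, -7)*(-50) = (-11 - 2*6)/(6 + 6) + (-5 - 7*(-1*(-7)² - 2*11 + 4*(-7)))*(-50) = (-11 - 12)/12 + (-5 - 7*(-1*49 - 22 - 28))*(-50) = (1/12)*(-23) + (-5 - 7*(-49 - 22 - 28))*(-50) = -23/12 + (-5 - 7*(-99))*(-50) = -23/12 + (-5 + 693)*(-50) = -23/12 + 688*(-50) = -23/12 - 34400 = -412823/12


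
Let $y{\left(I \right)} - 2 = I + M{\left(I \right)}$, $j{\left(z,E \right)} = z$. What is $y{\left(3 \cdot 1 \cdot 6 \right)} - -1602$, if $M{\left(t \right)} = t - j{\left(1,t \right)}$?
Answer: $1639$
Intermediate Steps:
$M{\left(t \right)} = -1 + t$ ($M{\left(t \right)} = t - 1 = -1 + t$)
$y{\left(I \right)} = 1 + 2 I$ ($y{\left(I \right)} = 2 + \left(I + \left(-1 + I\right)\right) = 2 + \left(-1 + 2 I\right) = 1 + 2 I$)
$y{\left(3 \cdot 1 \cdot 6 \right)} - -1602 = \left(1 + 2 \cdot 3 \cdot 1 \cdot 6\right) - -1602 = \left(1 + 2 \cdot 3 \cdot 6\right) + 1602 = \left(1 + 2 \cdot 18\right) + 1602 = \left(1 + 36\right) + 1602 = 37 + 1602 = 1639$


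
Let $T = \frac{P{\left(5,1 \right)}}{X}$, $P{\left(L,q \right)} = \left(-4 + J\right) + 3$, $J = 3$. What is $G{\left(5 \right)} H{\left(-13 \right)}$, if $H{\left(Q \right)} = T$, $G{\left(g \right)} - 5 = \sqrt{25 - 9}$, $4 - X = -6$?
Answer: $\frac{9}{5} \approx 1.8$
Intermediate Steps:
$P{\left(L,q \right)} = 2$ ($P{\left(L,q \right)} = \left(-4 + 3\right) + 3 = -1 + 3 = 2$)
$X = 10$ ($X = 4 - -6 = 4 + 6 = 10$)
$G{\left(g \right)} = 9$ ($G{\left(g \right)} = 5 + \sqrt{25 - 9} = 5 + \sqrt{16} = 5 + 4 = 9$)
$T = \frac{1}{5}$ ($T = \frac{2}{10} = 2 \cdot \frac{1}{10} = \frac{1}{5} \approx 0.2$)
$H{\left(Q \right)} = \frac{1}{5}$
$G{\left(5 \right)} H{\left(-13 \right)} = 9 \cdot \frac{1}{5} = \frac{9}{5}$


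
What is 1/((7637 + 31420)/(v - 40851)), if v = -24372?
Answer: -21741/13019 ≈ -1.6699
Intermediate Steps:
1/((7637 + 31420)/(v - 40851)) = 1/((7637 + 31420)/(-24372 - 40851)) = 1/(39057/(-65223)) = 1/(39057*(-1/65223)) = 1/(-13019/21741) = -21741/13019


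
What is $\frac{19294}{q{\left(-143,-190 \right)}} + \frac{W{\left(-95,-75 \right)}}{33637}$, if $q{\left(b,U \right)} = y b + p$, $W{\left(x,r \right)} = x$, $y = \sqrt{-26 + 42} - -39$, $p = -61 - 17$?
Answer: $- \frac{649583843}{209457599} \approx -3.1013$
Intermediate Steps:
$p = -78$
$y = 43$ ($y = \sqrt{16} + \left(-13 + 52\right) = 4 + 39 = 43$)
$q{\left(b,U \right)} = -78 + 43 b$ ($q{\left(b,U \right)} = 43 b - 78 = -78 + 43 b$)
$\frac{19294}{q{\left(-143,-190 \right)}} + \frac{W{\left(-95,-75 \right)}}{33637} = \frac{19294}{-78 + 43 \left(-143\right)} - \frac{95}{33637} = \frac{19294}{-78 - 6149} - \frac{95}{33637} = \frac{19294}{-6227} - \frac{95}{33637} = 19294 \left(- \frac{1}{6227}\right) - \frac{95}{33637} = - \frac{19294}{6227} - \frac{95}{33637} = - \frac{649583843}{209457599}$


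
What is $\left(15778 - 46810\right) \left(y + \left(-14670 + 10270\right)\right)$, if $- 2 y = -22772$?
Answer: $-216789552$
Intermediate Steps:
$y = 11386$ ($y = \left(- \frac{1}{2}\right) \left(-22772\right) = 11386$)
$\left(15778 - 46810\right) \left(y + \left(-14670 + 10270\right)\right) = \left(15778 - 46810\right) \left(11386 + \left(-14670 + 10270\right)\right) = - 31032 \left(11386 - 4400\right) = \left(-31032\right) 6986 = -216789552$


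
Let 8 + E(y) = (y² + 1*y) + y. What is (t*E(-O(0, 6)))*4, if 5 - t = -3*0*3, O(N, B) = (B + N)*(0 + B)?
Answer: 24320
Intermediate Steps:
O(N, B) = B*(B + N) (O(N, B) = (B + N)*B = B*(B + N))
E(y) = -8 + y² + 2*y (E(y) = -8 + ((y² + 1*y) + y) = -8 + ((y² + y) + y) = -8 + ((y + y²) + y) = -8 + (y² + 2*y) = -8 + y² + 2*y)
t = 5 (t = 5 - (-3*0)*3 = 5 - 0*3 = 5 - 1*0 = 5 + 0 = 5)
(t*E(-O(0, 6)))*4 = (5*(-8 + (-6*(6 + 0))² + 2*(-6*(6 + 0))))*4 = (5*(-8 + (-6*6)² + 2*(-6*6)))*4 = (5*(-8 + (-1*36)² + 2*(-1*36)))*4 = (5*(-8 + (-36)² + 2*(-36)))*4 = (5*(-8 + 1296 - 72))*4 = (5*1216)*4 = 6080*4 = 24320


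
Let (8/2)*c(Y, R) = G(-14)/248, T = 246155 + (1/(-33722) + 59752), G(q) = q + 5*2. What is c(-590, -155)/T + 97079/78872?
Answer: 31044861181549799/25222450966052296 ≈ 1.2308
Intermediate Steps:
G(q) = 10 + q (G(q) = q + 10 = 10 + q)
T = 10315795853/33722 (T = 246155 + (-1/33722 + 59752) = 246155 + 2014956943/33722 = 10315795853/33722 ≈ 3.0591e+5)
c(Y, R) = -1/248 (c(Y, R) = ((10 - 14)/248)/4 = (-4*1/248)/4 = (¼)*(-1/62) = -1/248)
c(-590, -155)/T + 97079/78872 = -1/(248*10315795853/33722) + 97079/78872 = -1/248*33722/10315795853 + 97079*(1/78872) = -16861/1279158685772 + 97079/78872 = 31044861181549799/25222450966052296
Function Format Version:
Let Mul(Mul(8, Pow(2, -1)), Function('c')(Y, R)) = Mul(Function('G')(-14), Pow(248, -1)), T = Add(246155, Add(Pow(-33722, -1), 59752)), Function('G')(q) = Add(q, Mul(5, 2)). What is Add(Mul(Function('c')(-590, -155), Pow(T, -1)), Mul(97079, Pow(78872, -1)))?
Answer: Rational(31044861181549799, 25222450966052296) ≈ 1.2308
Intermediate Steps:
Function('G')(q) = Add(10, q) (Function('G')(q) = Add(q, 10) = Add(10, q))
T = Rational(10315795853, 33722) (T = Add(246155, Add(Rational(-1, 33722), 59752)) = Add(246155, Rational(2014956943, 33722)) = Rational(10315795853, 33722) ≈ 3.0591e+5)
Function('c')(Y, R) = Rational(-1, 248) (Function('c')(Y, R) = Mul(Rational(1, 4), Mul(Add(10, -14), Pow(248, -1))) = Mul(Rational(1, 4), Mul(-4, Rational(1, 248))) = Mul(Rational(1, 4), Rational(-1, 62)) = Rational(-1, 248))
Add(Mul(Function('c')(-590, -155), Pow(T, -1)), Mul(97079, Pow(78872, -1))) = Add(Mul(Rational(-1, 248), Pow(Rational(10315795853, 33722), -1)), Mul(97079, Pow(78872, -1))) = Add(Mul(Rational(-1, 248), Rational(33722, 10315795853)), Mul(97079, Rational(1, 78872))) = Add(Rational(-16861, 1279158685772), Rational(97079, 78872)) = Rational(31044861181549799, 25222450966052296)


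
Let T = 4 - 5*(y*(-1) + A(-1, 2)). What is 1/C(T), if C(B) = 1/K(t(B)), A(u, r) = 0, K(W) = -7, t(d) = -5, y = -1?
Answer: -7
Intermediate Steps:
T = -1 (T = 4 - 5*(-1*(-1) + 0) = 4 - 5*(1 + 0) = 4 - 5*1 = 4 - 5 = -1)
C(B) = -1/7 (C(B) = 1/(-7) = -1/7)
1/C(T) = 1/(-1/7) = -7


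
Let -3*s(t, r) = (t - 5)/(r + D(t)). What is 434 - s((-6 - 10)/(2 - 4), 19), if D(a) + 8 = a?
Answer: 8247/19 ≈ 434.05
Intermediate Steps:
D(a) = -8 + a
s(t, r) = -(-5 + t)/(3*(-8 + r + t)) (s(t, r) = -(t - 5)/(3*(r + (-8 + t))) = -(-5 + t)/(3*(-8 + r + t)))
434 - s((-6 - 10)/(2 - 4), 19) = 434 - (5 - (-6 - 10)/(2 - 4))/(3*(-8 + 19 + (-6 - 10)/(2 - 4))) = 434 - (5 - (-16)/(-2))/(3*(-8 + 19 - 16/(-2))) = 434 - (5 - (-16)*(-1)/2)/(3*(-8 + 19 - 16*(-½))) = 434 - (5 - 1*8)/(3*(-8 + 19 + 8)) = 434 - (5 - 8)/(3*19) = 434 - (-3)/(3*19) = 434 - 1*(-1/19) = 434 + 1/19 = 8247/19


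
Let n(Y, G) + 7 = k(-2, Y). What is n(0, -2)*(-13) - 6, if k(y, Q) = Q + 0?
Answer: 85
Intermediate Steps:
k(y, Q) = Q
n(Y, G) = -7 + Y
n(0, -2)*(-13) - 6 = (-7 + 0)*(-13) - 6 = -7*(-13) - 6 = 91 - 6 = 85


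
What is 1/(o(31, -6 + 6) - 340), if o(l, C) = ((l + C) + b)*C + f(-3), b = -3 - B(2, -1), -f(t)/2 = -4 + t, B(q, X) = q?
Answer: -1/326 ≈ -0.0030675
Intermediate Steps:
f(t) = 8 - 2*t (f(t) = -2*(-4 + t) = 8 - 2*t)
b = -5 (b = -3 - 1*2 = -3 - 2 = -5)
o(l, C) = 14 + C*(-5 + C + l) (o(l, C) = ((l + C) - 5)*C + (8 - 2*(-3)) = ((C + l) - 5)*C + (8 + 6) = (-5 + C + l)*C + 14 = C*(-5 + C + l) + 14 = 14 + C*(-5 + C + l))
1/(o(31, -6 + 6) - 340) = 1/((14 + (-6 + 6)² - 5*(-6 + 6) + (-6 + 6)*31) - 340) = 1/((14 + 0² - 5*0 + 0*31) - 340) = 1/((14 + 0 + 0 + 0) - 340) = 1/(14 - 340) = 1/(-326) = -1/326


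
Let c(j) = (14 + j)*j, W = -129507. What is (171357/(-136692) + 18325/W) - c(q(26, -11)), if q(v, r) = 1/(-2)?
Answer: 1755472987/327825386 ≈ 5.3549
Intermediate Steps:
q(v, r) = -1/2 (q(v, r) = 1*(-1/2) = -1/2)
c(j) = j*(14 + j)
(171357/(-136692) + 18325/W) - c(q(26, -11)) = (171357/(-136692) + 18325/(-129507)) - (-1)*(14 - 1/2)/2 = (171357*(-1/136692) + 18325*(-1/129507)) - (-1)*27/(2*2) = (-57119/45564 - 18325/129507) - 1*(-27/4) = -914696737/655650772 + 27/4 = 1755472987/327825386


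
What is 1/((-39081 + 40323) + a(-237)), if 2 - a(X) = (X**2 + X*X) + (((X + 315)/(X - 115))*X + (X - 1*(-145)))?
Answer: -176/19545595 ≈ -9.0046e-6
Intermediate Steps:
a(X) = -143 - X - 2*X**2 - X*(315 + X)/(-115 + X) (a(X) = 2 - ((X**2 + X*X) + (((X + 315)/(X - 115))*X + (X - 1*(-145)))) = 2 - ((X**2 + X**2) + (((315 + X)/(-115 + X))*X + (X + 145))) = 2 - (2*X**2 + (((315 + X)/(-115 + X))*X + (145 + X))) = 2 - (2*X**2 + (X*(315 + X)/(-115 + X) + (145 + X))) = 2 - (2*X**2 + (145 + X + X*(315 + X)/(-115 + X))) = 2 - (145 + X + 2*X**2 + X*(315 + X)/(-115 + X)) = 2 + (-145 - X - 2*X**2 - X*(315 + X)/(-115 + X)) = -143 - X - 2*X**2 - X*(315 + X)/(-115 + X))
1/((-39081 + 40323) + a(-237)) = 1/((-39081 + 40323) + (16445 - 343*(-237) - 2*(-237)**3 + 228*(-237)**2)/(-115 - 237)) = 1/(1242 + (16445 + 81291 - 2*(-13312053) + 228*56169)/(-352)) = 1/(1242 - (16445 + 81291 + 26624106 + 12806532)/352) = 1/(1242 - 1/352*39528374) = 1/(1242 - 19764187/176) = 1/(-19545595/176) = -176/19545595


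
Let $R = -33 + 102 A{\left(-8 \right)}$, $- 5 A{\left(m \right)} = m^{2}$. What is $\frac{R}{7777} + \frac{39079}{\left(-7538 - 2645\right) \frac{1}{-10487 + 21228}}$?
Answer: $- \frac{16321951208834}{395965955} \approx -41221.0$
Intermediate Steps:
$A{\left(m \right)} = - \frac{m^{2}}{5}$
$R = - \frac{6693}{5}$ ($R = -33 + 102 \left(- \frac{\left(-8\right)^{2}}{5}\right) = -33 + 102 \left(\left(- \frac{1}{5}\right) 64\right) = -33 + 102 \left(- \frac{64}{5}\right) = -33 - \frac{6528}{5} = - \frac{6693}{5} \approx -1338.6$)
$\frac{R}{7777} + \frac{39079}{\left(-7538 - 2645\right) \frac{1}{-10487 + 21228}} = - \frac{6693}{5 \cdot 7777} + \frac{39079}{\left(-7538 - 2645\right) \frac{1}{-10487 + 21228}} = \left(- \frac{6693}{5}\right) \frac{1}{7777} + \frac{39079}{\left(-10183\right) \frac{1}{10741}} = - \frac{6693}{38885} + \frac{39079}{\left(-10183\right) \frac{1}{10741}} = - \frac{6693}{38885} + \frac{39079}{- \frac{10183}{10741}} = - \frac{6693}{38885} + 39079 \left(- \frac{10741}{10183}\right) = - \frac{6693}{38885} - \frac{419747539}{10183} = - \frac{16321951208834}{395965955}$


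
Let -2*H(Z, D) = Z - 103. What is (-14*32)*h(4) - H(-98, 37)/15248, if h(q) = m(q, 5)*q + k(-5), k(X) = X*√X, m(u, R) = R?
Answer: -273244361/30496 + 2240*I*√5 ≈ -8960.0 + 5008.8*I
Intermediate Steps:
H(Z, D) = 103/2 - Z/2 (H(Z, D) = -(Z - 103)/2 = -(-103 + Z)/2 = 103/2 - Z/2)
k(X) = X^(3/2)
h(q) = 5*q - 5*I*√5 (h(q) = 5*q + (-5)^(3/2) = 5*q - 5*I*√5)
(-14*32)*h(4) - H(-98, 37)/15248 = (-14*32)*(5*4 - 5*I*√5) - (103/2 - ½*(-98))/15248 = -448*(20 - 5*I*√5) - (103/2 + 49)*(1/15248) = (-8960 + 2240*I*√5) - 1*201/2*(1/15248) = (-8960 + 2240*I*√5) - 201/2*1/15248 = (-8960 + 2240*I*√5) - 201/30496 = -273244361/30496 + 2240*I*√5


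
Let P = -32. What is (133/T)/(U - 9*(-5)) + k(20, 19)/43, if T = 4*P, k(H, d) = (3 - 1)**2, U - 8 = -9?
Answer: 16809/242176 ≈ 0.069408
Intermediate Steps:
U = -1 (U = 8 - 9 = -1)
k(H, d) = 4 (k(H, d) = 2**2 = 4)
T = -128 (T = 4*(-32) = -128)
(133/T)/(U - 9*(-5)) + k(20, 19)/43 = (133/(-128))/(-1 - 9*(-5)) + 4/43 = (133*(-1/128))/(-1 + 45) + 4*(1/43) = -133/128/44 + 4/43 = -133/128*1/44 + 4/43 = -133/5632 + 4/43 = 16809/242176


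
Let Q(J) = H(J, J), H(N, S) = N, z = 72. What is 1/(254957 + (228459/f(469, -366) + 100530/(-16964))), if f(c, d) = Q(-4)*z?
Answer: 407136/103476795559 ≈ 3.9346e-6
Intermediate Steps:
Q(J) = J
f(c, d) = -288 (f(c, d) = -4*72 = -288)
1/(254957 + (228459/f(469, -366) + 100530/(-16964))) = 1/(254957 + (228459/(-288) + 100530/(-16964))) = 1/(254957 + (228459*(-1/288) + 100530*(-1/16964))) = 1/(254957 + (-76153/96 - 50265/8482)) = 1/(254957 - 325377593/407136) = 1/(103476795559/407136) = 407136/103476795559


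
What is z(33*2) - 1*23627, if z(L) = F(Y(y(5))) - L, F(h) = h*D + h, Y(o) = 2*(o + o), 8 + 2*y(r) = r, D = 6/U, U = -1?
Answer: -23663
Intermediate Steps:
D = -6 (D = 6/(-1) = 6*(-1) = -6)
y(r) = -4 + r/2
Y(o) = 4*o (Y(o) = 2*(2*o) = 4*o)
F(h) = -5*h (F(h) = h*(-6) + h = -6*h + h = -5*h)
z(L) = 30 - L (z(L) = -20*(-4 + (1/2)*5) - L = -20*(-4 + 5/2) - L = -20*(-3)/2 - L = -5*(-6) - L = 30 - L)
z(33*2) - 1*23627 = (30 - 33*2) - 1*23627 = (30 - 1*66) - 23627 = (30 - 66) - 23627 = -36 - 23627 = -23663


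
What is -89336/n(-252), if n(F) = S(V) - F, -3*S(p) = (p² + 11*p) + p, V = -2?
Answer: -33501/97 ≈ -345.37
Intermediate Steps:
S(p) = -4*p - p²/3 (S(p) = -((p² + 11*p) + p)/3 = -(p² + 12*p)/3 = -4*p - p²/3)
n(F) = 20/3 - F (n(F) = -⅓*(-2)*(12 - 2) - F = -⅓*(-2)*10 - F = 20/3 - F)
-89336/n(-252) = -89336/(20/3 - 1*(-252)) = -89336/(20/3 + 252) = -89336/776/3 = -89336*3/776 = -33501/97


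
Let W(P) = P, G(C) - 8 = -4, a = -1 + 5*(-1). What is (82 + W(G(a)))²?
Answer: 7396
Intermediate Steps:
a = -6 (a = -1 - 5 = -6)
G(C) = 4 (G(C) = 8 - 4 = 4)
(82 + W(G(a)))² = (82 + 4)² = 86² = 7396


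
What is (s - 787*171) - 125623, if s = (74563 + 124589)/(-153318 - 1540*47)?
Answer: -29363409376/112849 ≈ -2.6020e+5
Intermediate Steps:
s = -99576/112849 (s = 199152/(-153318 - 72380) = 199152/(-225698) = 199152*(-1/225698) = -99576/112849 ≈ -0.88238)
(s - 787*171) - 125623 = (-99576/112849 - 787*171) - 125623 = (-99576/112849 - 134577) - 125623 = -15186979449/112849 - 125623 = -29363409376/112849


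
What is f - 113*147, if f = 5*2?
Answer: -16601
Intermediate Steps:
f = 10
f - 113*147 = 10 - 113*147 = 10 - 16611 = -16601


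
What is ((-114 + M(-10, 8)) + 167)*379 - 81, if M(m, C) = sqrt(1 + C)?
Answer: 21143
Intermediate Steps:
((-114 + M(-10, 8)) + 167)*379 - 81 = ((-114 + sqrt(1 + 8)) + 167)*379 - 81 = ((-114 + sqrt(9)) + 167)*379 - 81 = ((-114 + 3) + 167)*379 - 81 = (-111 + 167)*379 - 81 = 56*379 - 81 = 21224 - 81 = 21143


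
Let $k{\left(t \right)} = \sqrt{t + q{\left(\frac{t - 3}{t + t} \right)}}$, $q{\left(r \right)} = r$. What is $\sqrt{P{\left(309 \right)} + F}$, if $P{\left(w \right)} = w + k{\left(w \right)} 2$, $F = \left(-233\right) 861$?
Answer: $\frac{\sqrt{-2125025136 + 618 \sqrt{364826}}}{103} \approx 447.51 i$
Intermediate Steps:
$F = -200613$
$k{\left(t \right)} = \sqrt{t + \frac{-3 + t}{2 t}}$ ($k{\left(t \right)} = \sqrt{t + \frac{t - 3}{t + t}} = \sqrt{t + \frac{-3 + t}{2 t}}$)
$P{\left(w \right)} = w + \sqrt{2 - \frac{6}{w} + 4 w}$ ($P{\left(w \right)} = w + \frac{\sqrt{2 - \frac{6}{w} + 4 w}}{2} \cdot 2 = w + \sqrt{2 - \frac{6}{w} + 4 w}$)
$\sqrt{P{\left(309 \right)} + F} = \sqrt{\left(309 + \sqrt{2 - \frac{6}{309} + 4 \cdot 309}\right) - 200613} = \sqrt{\left(309 + \sqrt{2 - \frac{2}{103} + 1236}\right) - 200613} = \sqrt{\left(309 + \sqrt{\frac{127512}{103}}\right) - 200613} = \sqrt{\left(309 + \frac{6 \sqrt{364826}}{103}\right) - 200613} = \sqrt{-200304 + \frac{6 \sqrt{364826}}{103}}$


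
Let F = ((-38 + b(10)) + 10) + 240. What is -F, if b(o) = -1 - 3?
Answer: -208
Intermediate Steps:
b(o) = -4
F = 208 (F = ((-38 - 4) + 10) + 240 = (-42 + 10) + 240 = -32 + 240 = 208)
-F = -1*208 = -208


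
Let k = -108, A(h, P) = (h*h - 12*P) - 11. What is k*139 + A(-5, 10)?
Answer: -15118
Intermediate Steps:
A(h, P) = -11 + h² - 12*P (A(h, P) = (h² - 12*P) - 11 = -11 + h² - 12*P)
k*139 + A(-5, 10) = -108*139 + (-11 + (-5)² - 12*10) = -15012 + (-11 + 25 - 120) = -15012 - 106 = -15118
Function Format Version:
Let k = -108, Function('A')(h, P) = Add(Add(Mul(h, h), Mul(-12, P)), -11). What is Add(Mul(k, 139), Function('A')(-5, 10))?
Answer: -15118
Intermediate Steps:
Function('A')(h, P) = Add(-11, Pow(h, 2), Mul(-12, P)) (Function('A')(h, P) = Add(Add(Pow(h, 2), Mul(-12, P)), -11) = Add(-11, Pow(h, 2), Mul(-12, P)))
Add(Mul(k, 139), Function('A')(-5, 10)) = Add(Mul(-108, 139), Add(-11, Pow(-5, 2), Mul(-12, 10))) = Add(-15012, Add(-11, 25, -120)) = Add(-15012, -106) = -15118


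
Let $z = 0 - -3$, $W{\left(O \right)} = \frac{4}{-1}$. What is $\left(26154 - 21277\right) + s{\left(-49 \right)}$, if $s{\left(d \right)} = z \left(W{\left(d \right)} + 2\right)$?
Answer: $4871$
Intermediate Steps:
$W{\left(O \right)} = -4$ ($W{\left(O \right)} = 4 \left(-1\right) = -4$)
$z = 3$ ($z = 0 + 3 = 3$)
$s{\left(d \right)} = -6$ ($s{\left(d \right)} = 3 \left(-4 + 2\right) = 3 \left(-2\right) = -6$)
$\left(26154 - 21277\right) + s{\left(-49 \right)} = \left(26154 - 21277\right) - 6 = 4877 - 6 = 4871$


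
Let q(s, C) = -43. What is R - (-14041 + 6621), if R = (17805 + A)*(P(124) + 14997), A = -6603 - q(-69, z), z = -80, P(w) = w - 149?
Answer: 168367560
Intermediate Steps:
P(w) = -149 + w
A = -6560 (A = -6603 - 1*(-43) = -6603 + 43 = -6560)
R = 168360140 (R = (17805 - 6560)*((-149 + 124) + 14997) = 11245*(-25 + 14997) = 11245*14972 = 168360140)
R - (-14041 + 6621) = 168360140 - (-14041 + 6621) = 168360140 - 1*(-7420) = 168360140 + 7420 = 168367560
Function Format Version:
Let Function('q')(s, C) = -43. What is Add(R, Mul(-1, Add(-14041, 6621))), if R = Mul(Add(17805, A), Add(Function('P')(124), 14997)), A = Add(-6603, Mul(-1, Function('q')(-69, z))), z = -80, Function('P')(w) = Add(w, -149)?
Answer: 168367560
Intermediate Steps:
Function('P')(w) = Add(-149, w)
A = -6560 (A = Add(-6603, Mul(-1, -43)) = Add(-6603, 43) = -6560)
R = 168360140 (R = Mul(Add(17805, -6560), Add(Add(-149, 124), 14997)) = Mul(11245, Add(-25, 14997)) = Mul(11245, 14972) = 168360140)
Add(R, Mul(-1, Add(-14041, 6621))) = Add(168360140, Mul(-1, Add(-14041, 6621))) = Add(168360140, Mul(-1, -7420)) = Add(168360140, 7420) = 168367560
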